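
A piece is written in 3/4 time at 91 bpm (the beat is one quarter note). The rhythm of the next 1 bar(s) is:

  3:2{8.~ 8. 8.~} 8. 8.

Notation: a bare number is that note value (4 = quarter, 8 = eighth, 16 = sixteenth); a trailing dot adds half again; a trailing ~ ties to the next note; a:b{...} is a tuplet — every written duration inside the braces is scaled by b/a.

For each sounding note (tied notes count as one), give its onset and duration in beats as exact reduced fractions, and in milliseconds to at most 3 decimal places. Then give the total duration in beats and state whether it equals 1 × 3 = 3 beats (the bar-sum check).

1) 0.0ms=0b +659.341ms=1b
2) 659.341ms=1b +824.176ms=5/4b
3) 1483.516ms=9/4b +494.505ms=3/4b
Σ=3b of 3 (91bpm 3/4) — PASS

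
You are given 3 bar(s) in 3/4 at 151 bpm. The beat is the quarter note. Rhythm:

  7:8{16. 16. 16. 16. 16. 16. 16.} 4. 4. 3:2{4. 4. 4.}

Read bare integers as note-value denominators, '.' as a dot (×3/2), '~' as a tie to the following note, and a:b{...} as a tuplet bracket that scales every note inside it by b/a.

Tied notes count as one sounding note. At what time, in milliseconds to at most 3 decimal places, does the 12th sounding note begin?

1. 0.0ms @ 0 + 170.293ms (3/7)
2. 170.293ms @ 3/7 + 170.293ms (3/7)
3. 340.587ms @ 6/7 + 170.293ms (3/7)
4. 510.88ms @ 9/7 + 170.293ms (3/7)
5. 681.173ms @ 12/7 + 170.293ms (3/7)
6. 851.466ms @ 15/7 + 170.293ms (3/7)
7. 1021.76ms @ 18/7 + 170.293ms (3/7)
8. 1192.053ms @ 3 + 596.026ms (3/2)
9. 1788.079ms @ 9/2 + 596.026ms (3/2)
10. 2384.106ms @ 6 + 397.351ms (1)
11. 2781.457ms @ 7 + 397.351ms (1)
12. 3178.808ms @ 8 + 397.351ms (1)

note 12 onset = 8b = 3178.808ms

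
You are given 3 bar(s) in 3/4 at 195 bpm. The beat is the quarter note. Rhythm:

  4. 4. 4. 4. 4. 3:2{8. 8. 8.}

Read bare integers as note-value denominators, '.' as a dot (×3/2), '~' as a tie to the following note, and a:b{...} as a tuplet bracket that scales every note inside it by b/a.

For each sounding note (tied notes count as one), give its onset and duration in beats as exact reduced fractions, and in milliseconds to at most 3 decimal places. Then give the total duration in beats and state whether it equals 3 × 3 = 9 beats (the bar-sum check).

1) 0.0ms=0b +461.538ms=3/2b
2) 461.538ms=3/2b +461.538ms=3/2b
3) 923.077ms=3b +461.538ms=3/2b
4) 1384.615ms=9/2b +461.538ms=3/2b
5) 1846.154ms=6b +461.538ms=3/2b
6) 2307.692ms=15/2b +153.846ms=1/2b
7) 2461.538ms=8b +153.846ms=1/2b
8) 2615.385ms=17/2b +153.846ms=1/2b
Σ=9b of 9 (195bpm 3/4) — PASS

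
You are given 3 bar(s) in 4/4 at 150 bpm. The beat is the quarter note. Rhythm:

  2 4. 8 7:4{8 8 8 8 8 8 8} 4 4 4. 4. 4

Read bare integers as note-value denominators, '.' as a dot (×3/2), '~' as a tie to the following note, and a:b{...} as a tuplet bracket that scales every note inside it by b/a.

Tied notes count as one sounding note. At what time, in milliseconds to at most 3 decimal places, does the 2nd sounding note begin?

note 2 onset = 2b = 800.0ms

1. 0.0ms @ 0 + 800.0ms (2)
2. 800.0ms @ 2 + 600.0ms (3/2)
3. 1400.0ms @ 7/2 + 200.0ms (1/2)
4. 1600.0ms @ 4 + 114.286ms (2/7)
5. 1714.286ms @ 30/7 + 114.286ms (2/7)
6. 1828.571ms @ 32/7 + 114.286ms (2/7)
7. 1942.857ms @ 34/7 + 114.286ms (2/7)
8. 2057.143ms @ 36/7 + 114.286ms (2/7)
9. 2171.429ms @ 38/7 + 114.286ms (2/7)
10. 2285.714ms @ 40/7 + 114.286ms (2/7)
11. 2400.0ms @ 6 + 400.0ms (1)
12. 2800.0ms @ 7 + 400.0ms (1)
13. 3200.0ms @ 8 + 600.0ms (3/2)
14. 3800.0ms @ 19/2 + 600.0ms (3/2)
15. 4400.0ms @ 11 + 400.0ms (1)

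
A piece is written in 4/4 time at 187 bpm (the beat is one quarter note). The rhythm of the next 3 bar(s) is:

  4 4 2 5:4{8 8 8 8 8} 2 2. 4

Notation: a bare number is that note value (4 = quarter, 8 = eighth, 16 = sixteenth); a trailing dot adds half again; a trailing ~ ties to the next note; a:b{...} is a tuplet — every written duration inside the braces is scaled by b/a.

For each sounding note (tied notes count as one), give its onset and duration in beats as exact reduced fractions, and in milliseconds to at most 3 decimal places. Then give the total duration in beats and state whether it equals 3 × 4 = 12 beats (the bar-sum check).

1) 0.0ms=0b +320.856ms=1b
2) 320.856ms=1b +320.856ms=1b
3) 641.711ms=2b +641.711ms=2b
4) 1283.422ms=4b +128.342ms=2/5b
5) 1411.765ms=22/5b +128.342ms=2/5b
6) 1540.107ms=24/5b +128.342ms=2/5b
7) 1668.449ms=26/5b +128.342ms=2/5b
8) 1796.791ms=28/5b +128.342ms=2/5b
9) 1925.134ms=6b +641.711ms=2b
10) 2566.845ms=8b +962.567ms=3b
11) 3529.412ms=11b +320.856ms=1b
Σ=12b of 12 (187bpm 4/4) — PASS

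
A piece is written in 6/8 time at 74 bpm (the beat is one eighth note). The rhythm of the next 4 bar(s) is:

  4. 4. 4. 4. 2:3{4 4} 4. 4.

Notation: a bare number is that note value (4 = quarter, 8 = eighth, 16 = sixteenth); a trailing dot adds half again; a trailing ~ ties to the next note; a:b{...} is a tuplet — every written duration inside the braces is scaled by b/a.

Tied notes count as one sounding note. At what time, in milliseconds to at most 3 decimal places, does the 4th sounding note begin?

1. 0.0ms @ 0 + 2432.432ms (3)
2. 2432.432ms @ 3 + 2432.432ms (3)
3. 4864.865ms @ 6 + 2432.432ms (3)
4. 7297.297ms @ 9 + 2432.432ms (3)
5. 9729.73ms @ 12 + 2432.432ms (3)
6. 12162.162ms @ 15 + 2432.432ms (3)
7. 14594.595ms @ 18 + 2432.432ms (3)
8. 17027.027ms @ 21 + 2432.432ms (3)

note 4 onset = 9b = 7297.297ms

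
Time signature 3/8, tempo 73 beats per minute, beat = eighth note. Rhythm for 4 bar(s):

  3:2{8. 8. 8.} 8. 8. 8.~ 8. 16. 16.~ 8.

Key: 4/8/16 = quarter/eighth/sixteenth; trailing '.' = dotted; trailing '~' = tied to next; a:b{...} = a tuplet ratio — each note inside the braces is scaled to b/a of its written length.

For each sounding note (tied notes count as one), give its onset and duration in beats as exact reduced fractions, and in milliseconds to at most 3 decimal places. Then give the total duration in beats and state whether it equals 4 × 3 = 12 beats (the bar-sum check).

1) 0.0ms=0b +821.918ms=1b
2) 821.918ms=1b +821.918ms=1b
3) 1643.836ms=2b +821.918ms=1b
4) 2465.753ms=3b +1232.877ms=3/2b
5) 3698.63ms=9/2b +1232.877ms=3/2b
6) 4931.507ms=6b +2465.753ms=3b
7) 7397.26ms=9b +616.438ms=3/4b
8) 8013.699ms=39/4b +1849.315ms=9/4b
Σ=12b of 12 (73bpm 3/8) — PASS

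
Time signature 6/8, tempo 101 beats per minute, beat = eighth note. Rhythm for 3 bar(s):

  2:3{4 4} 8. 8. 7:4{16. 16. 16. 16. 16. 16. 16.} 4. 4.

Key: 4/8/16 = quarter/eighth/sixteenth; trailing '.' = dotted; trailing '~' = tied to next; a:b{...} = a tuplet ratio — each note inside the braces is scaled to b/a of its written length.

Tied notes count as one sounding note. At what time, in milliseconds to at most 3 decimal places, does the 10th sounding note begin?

note 10 onset = 78/7b = 6619.519ms

1. 0.0ms @ 0 + 1782.178ms (3)
2. 1782.178ms @ 3 + 1782.178ms (3)
3. 3564.356ms @ 6 + 891.089ms (3/2)
4. 4455.446ms @ 15/2 + 891.089ms (3/2)
5. 5346.535ms @ 9 + 254.597ms (3/7)
6. 5601.132ms @ 66/7 + 254.597ms (3/7)
7. 5855.728ms @ 69/7 + 254.597ms (3/7)
8. 6110.325ms @ 72/7 + 254.597ms (3/7)
9. 6364.922ms @ 75/7 + 254.597ms (3/7)
10. 6619.519ms @ 78/7 + 254.597ms (3/7)
11. 6874.116ms @ 81/7 + 254.597ms (3/7)
12. 7128.713ms @ 12 + 1782.178ms (3)
13. 8910.891ms @ 15 + 1782.178ms (3)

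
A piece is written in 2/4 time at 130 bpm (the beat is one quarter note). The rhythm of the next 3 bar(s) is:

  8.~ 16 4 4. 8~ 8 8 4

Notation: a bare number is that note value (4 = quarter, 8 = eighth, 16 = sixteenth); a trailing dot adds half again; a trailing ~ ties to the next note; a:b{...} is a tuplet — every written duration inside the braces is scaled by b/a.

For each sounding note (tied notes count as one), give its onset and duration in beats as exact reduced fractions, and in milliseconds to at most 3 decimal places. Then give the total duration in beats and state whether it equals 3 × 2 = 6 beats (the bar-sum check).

1) 0.0ms=0b +461.538ms=1b
2) 461.538ms=1b +461.538ms=1b
3) 923.077ms=2b +692.308ms=3/2b
4) 1615.385ms=7/2b +461.538ms=1b
5) 2076.923ms=9/2b +230.769ms=1/2b
6) 2307.692ms=5b +461.538ms=1b
Σ=6b of 6 (130bpm 2/4) — PASS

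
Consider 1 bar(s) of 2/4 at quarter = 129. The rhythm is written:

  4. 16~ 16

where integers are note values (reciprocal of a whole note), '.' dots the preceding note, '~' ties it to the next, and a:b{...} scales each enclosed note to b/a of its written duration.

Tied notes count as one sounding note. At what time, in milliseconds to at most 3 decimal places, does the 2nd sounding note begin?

note 2 onset = 3/2b = 697.674ms

1. 0.0ms @ 0 + 697.674ms (3/2)
2. 697.674ms @ 3/2 + 232.558ms (1/2)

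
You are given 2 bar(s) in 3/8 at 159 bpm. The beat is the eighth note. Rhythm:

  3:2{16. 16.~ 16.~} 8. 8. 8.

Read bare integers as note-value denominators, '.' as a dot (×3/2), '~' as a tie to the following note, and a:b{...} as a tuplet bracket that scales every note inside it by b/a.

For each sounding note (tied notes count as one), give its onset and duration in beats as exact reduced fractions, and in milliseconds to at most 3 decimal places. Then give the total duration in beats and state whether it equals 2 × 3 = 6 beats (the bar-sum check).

1) 0.0ms=0b +188.679ms=1/2b
2) 188.679ms=1/2b +943.396ms=5/2b
3) 1132.075ms=3b +566.038ms=3/2b
4) 1698.113ms=9/2b +566.038ms=3/2b
Σ=6b of 6 (159bpm 3/8) — PASS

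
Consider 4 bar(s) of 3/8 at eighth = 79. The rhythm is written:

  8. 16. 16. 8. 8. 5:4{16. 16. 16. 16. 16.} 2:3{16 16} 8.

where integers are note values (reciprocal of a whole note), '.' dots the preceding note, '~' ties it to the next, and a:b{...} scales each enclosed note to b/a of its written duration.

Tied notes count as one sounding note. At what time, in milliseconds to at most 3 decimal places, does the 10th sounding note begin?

1. 0.0ms @ 0 + 1139.241ms (3/2)
2. 1139.241ms @ 3/2 + 569.62ms (3/4)
3. 1708.861ms @ 9/4 + 569.62ms (3/4)
4. 2278.481ms @ 3 + 1139.241ms (3/2)
5. 3417.722ms @ 9/2 + 1139.241ms (3/2)
6. 4556.962ms @ 6 + 455.696ms (3/5)
7. 5012.658ms @ 33/5 + 455.696ms (3/5)
8. 5468.354ms @ 36/5 + 455.696ms (3/5)
9. 5924.051ms @ 39/5 + 455.696ms (3/5)
10. 6379.747ms @ 42/5 + 455.696ms (3/5)
11. 6835.443ms @ 9 + 569.62ms (3/4)
12. 7405.063ms @ 39/4 + 569.62ms (3/4)
13. 7974.684ms @ 21/2 + 1139.241ms (3/2)

note 10 onset = 42/5b = 6379.747ms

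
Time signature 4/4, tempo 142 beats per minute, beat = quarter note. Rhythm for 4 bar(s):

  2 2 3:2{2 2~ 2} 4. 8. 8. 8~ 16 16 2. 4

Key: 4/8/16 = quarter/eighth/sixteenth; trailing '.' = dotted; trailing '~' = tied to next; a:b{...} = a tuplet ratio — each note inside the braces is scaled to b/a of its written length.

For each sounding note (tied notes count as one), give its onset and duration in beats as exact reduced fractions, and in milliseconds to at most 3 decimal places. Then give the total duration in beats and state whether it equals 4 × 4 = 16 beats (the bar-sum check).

1) 0.0ms=0b +845.07ms=2b
2) 845.07ms=2b +845.07ms=2b
3) 1690.141ms=4b +563.38ms=4/3b
4) 2253.521ms=16/3b +1126.761ms=8/3b
5) 3380.282ms=8b +633.803ms=3/2b
6) 4014.085ms=19/2b +316.901ms=3/4b
7) 4330.986ms=41/4b +316.901ms=3/4b
8) 4647.887ms=11b +316.901ms=3/4b
9) 4964.789ms=47/4b +105.634ms=1/4b
10) 5070.423ms=12b +1267.606ms=3b
11) 6338.028ms=15b +422.535ms=1b
Σ=16b of 16 (142bpm 4/4) — PASS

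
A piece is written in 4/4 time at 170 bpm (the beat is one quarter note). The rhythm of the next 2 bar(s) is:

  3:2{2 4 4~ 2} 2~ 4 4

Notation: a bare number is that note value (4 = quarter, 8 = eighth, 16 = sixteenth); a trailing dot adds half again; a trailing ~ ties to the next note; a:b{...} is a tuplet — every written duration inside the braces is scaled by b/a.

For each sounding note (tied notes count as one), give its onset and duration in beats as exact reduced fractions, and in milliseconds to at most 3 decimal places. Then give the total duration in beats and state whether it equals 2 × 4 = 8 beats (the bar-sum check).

1) 0.0ms=0b +470.588ms=4/3b
2) 470.588ms=4/3b +235.294ms=2/3b
3) 705.882ms=2b +705.882ms=2b
4) 1411.765ms=4b +1058.824ms=3b
5) 2470.588ms=7b +352.941ms=1b
Σ=8b of 8 (170bpm 4/4) — PASS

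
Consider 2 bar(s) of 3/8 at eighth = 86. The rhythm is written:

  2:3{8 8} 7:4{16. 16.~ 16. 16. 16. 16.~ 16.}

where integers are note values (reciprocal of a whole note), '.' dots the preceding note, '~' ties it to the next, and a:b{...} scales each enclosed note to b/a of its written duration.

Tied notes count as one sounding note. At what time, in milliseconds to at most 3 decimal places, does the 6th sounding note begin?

1. 0.0ms @ 0 + 1046.512ms (3/2)
2. 1046.512ms @ 3/2 + 1046.512ms (3/2)
3. 2093.023ms @ 3 + 299.003ms (3/7)
4. 2392.027ms @ 24/7 + 598.007ms (6/7)
5. 2990.033ms @ 30/7 + 299.003ms (3/7)
6. 3289.037ms @ 33/7 + 299.003ms (3/7)
7. 3588.04ms @ 36/7 + 598.007ms (6/7)

note 6 onset = 33/7b = 3289.037ms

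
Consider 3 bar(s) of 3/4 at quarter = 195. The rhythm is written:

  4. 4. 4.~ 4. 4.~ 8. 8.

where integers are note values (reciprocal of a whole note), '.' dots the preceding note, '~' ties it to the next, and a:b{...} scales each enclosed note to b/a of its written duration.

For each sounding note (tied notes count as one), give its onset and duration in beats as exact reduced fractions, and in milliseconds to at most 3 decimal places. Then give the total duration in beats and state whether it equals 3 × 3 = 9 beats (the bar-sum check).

1) 0.0ms=0b +461.538ms=3/2b
2) 461.538ms=3/2b +461.538ms=3/2b
3) 923.077ms=3b +923.077ms=3b
4) 1846.154ms=6b +692.308ms=9/4b
5) 2538.462ms=33/4b +230.769ms=3/4b
Σ=9b of 9 (195bpm 3/4) — PASS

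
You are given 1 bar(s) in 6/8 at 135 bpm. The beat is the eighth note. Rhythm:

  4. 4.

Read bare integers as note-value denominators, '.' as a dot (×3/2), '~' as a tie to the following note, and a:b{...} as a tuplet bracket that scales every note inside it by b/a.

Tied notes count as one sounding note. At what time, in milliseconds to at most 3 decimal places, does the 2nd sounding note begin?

1. 0.0ms @ 0 + 1333.333ms (3)
2. 1333.333ms @ 3 + 1333.333ms (3)

note 2 onset = 3b = 1333.333ms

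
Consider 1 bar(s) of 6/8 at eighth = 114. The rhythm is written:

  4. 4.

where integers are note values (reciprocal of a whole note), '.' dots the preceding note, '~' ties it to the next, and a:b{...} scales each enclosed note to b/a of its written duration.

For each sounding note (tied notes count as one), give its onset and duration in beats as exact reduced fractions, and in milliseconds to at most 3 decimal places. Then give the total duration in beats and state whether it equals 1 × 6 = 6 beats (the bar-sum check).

1) 0.0ms=0b +1578.947ms=3b
2) 1578.947ms=3b +1578.947ms=3b
Σ=6b of 6 (114bpm 6/8) — PASS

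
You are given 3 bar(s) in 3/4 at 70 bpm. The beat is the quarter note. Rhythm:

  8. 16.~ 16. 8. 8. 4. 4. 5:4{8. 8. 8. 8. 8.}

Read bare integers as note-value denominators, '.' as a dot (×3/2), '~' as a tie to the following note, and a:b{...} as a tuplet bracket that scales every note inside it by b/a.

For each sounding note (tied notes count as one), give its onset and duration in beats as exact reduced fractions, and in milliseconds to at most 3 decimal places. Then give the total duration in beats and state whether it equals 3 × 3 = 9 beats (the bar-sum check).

1) 0.0ms=0b +642.857ms=3/4b
2) 642.857ms=3/4b +642.857ms=3/4b
3) 1285.714ms=3/2b +642.857ms=3/4b
4) 1928.571ms=9/4b +642.857ms=3/4b
5) 2571.429ms=3b +1285.714ms=3/2b
6) 3857.143ms=9/2b +1285.714ms=3/2b
7) 5142.857ms=6b +514.286ms=3/5b
8) 5657.143ms=33/5b +514.286ms=3/5b
9) 6171.429ms=36/5b +514.286ms=3/5b
10) 6685.714ms=39/5b +514.286ms=3/5b
11) 7200.0ms=42/5b +514.286ms=3/5b
Σ=9b of 9 (70bpm 3/4) — PASS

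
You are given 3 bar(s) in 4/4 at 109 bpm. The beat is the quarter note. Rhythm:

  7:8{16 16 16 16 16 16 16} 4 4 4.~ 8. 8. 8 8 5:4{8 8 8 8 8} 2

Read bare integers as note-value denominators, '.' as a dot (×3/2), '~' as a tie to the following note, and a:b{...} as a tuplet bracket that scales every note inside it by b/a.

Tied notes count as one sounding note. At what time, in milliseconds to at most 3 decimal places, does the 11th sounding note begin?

1. 0.0ms @ 0 + 157.274ms (2/7)
2. 157.274ms @ 2/7 + 157.274ms (2/7)
3. 314.548ms @ 4/7 + 157.274ms (2/7)
4. 471.822ms @ 6/7 + 157.274ms (2/7)
5. 629.096ms @ 8/7 + 157.274ms (2/7)
6. 786.37ms @ 10/7 + 157.274ms (2/7)
7. 943.644ms @ 12/7 + 157.274ms (2/7)
8. 1100.917ms @ 2 + 550.459ms (1)
9. 1651.376ms @ 3 + 550.459ms (1)
10. 2201.835ms @ 4 + 1238.532ms (9/4)
11. 3440.367ms @ 25/4 + 412.844ms (3/4)
12. 3853.211ms @ 7 + 275.229ms (1/2)
13. 4128.44ms @ 15/2 + 275.229ms (1/2)
14. 4403.67ms @ 8 + 220.183ms (2/5)
15. 4623.853ms @ 42/5 + 220.183ms (2/5)
16. 4844.037ms @ 44/5 + 220.183ms (2/5)
17. 5064.22ms @ 46/5 + 220.183ms (2/5)
18. 5284.404ms @ 48/5 + 220.183ms (2/5)
19. 5504.587ms @ 10 + 1100.917ms (2)

note 11 onset = 25/4b = 3440.367ms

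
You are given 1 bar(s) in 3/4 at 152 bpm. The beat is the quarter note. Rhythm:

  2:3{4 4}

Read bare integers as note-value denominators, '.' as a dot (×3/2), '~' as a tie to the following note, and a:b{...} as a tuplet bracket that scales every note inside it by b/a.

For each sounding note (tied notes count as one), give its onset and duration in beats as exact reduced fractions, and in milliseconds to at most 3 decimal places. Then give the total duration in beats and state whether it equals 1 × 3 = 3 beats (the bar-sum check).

1) 0.0ms=0b +592.105ms=3/2b
2) 592.105ms=3/2b +592.105ms=3/2b
Σ=3b of 3 (152bpm 3/4) — PASS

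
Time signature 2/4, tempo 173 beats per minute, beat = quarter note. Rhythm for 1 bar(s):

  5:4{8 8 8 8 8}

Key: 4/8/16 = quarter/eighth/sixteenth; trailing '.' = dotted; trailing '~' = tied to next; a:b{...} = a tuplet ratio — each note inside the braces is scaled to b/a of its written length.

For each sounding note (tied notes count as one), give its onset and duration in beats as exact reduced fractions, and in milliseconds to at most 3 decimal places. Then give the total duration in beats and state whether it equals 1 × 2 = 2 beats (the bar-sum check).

1) 0.0ms=0b +138.728ms=2/5b
2) 138.728ms=2/5b +138.728ms=2/5b
3) 277.457ms=4/5b +138.728ms=2/5b
4) 416.185ms=6/5b +138.728ms=2/5b
5) 554.913ms=8/5b +138.728ms=2/5b
Σ=2b of 2 (173bpm 2/4) — PASS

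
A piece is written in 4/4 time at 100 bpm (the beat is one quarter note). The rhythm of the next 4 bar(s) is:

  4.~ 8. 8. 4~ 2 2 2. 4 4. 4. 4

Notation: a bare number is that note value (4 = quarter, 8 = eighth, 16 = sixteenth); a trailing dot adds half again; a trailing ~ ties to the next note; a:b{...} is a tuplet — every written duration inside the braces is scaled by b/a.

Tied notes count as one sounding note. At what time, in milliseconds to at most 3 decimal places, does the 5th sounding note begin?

1. 0.0ms @ 0 + 1350.0ms (9/4)
2. 1350.0ms @ 9/4 + 450.0ms (3/4)
3. 1800.0ms @ 3 + 1800.0ms (3)
4. 3600.0ms @ 6 + 1200.0ms (2)
5. 4800.0ms @ 8 + 1800.0ms (3)
6. 6600.0ms @ 11 + 600.0ms (1)
7. 7200.0ms @ 12 + 900.0ms (3/2)
8. 8100.0ms @ 27/2 + 900.0ms (3/2)
9. 9000.0ms @ 15 + 600.0ms (1)

note 5 onset = 8b = 4800.0ms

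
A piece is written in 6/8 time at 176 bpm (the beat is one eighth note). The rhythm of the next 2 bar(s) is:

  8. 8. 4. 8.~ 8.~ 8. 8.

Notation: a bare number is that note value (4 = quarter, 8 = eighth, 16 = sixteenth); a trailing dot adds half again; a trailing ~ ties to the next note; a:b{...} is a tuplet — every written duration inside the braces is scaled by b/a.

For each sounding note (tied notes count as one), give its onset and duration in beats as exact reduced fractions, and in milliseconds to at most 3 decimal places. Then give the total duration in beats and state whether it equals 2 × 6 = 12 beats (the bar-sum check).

1) 0.0ms=0b +511.364ms=3/2b
2) 511.364ms=3/2b +511.364ms=3/2b
3) 1022.727ms=3b +1022.727ms=3b
4) 2045.455ms=6b +1534.091ms=9/2b
5) 3579.545ms=21/2b +511.364ms=3/2b
Σ=12b of 12 (176bpm 6/8) — PASS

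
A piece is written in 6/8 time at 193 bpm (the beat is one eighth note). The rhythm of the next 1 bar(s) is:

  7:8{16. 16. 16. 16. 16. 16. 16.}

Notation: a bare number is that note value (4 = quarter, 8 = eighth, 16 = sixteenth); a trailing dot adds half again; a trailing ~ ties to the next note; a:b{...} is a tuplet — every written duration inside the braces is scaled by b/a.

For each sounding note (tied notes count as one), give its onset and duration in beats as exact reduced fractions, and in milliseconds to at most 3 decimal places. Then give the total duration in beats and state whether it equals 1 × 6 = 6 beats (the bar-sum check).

1) 0.0ms=0b +266.469ms=6/7b
2) 266.469ms=6/7b +266.469ms=6/7b
3) 532.939ms=12/7b +266.469ms=6/7b
4) 799.408ms=18/7b +266.469ms=6/7b
5) 1065.877ms=24/7b +266.469ms=6/7b
6) 1332.346ms=30/7b +266.469ms=6/7b
7) 1598.816ms=36/7b +266.469ms=6/7b
Σ=6b of 6 (193bpm 6/8) — PASS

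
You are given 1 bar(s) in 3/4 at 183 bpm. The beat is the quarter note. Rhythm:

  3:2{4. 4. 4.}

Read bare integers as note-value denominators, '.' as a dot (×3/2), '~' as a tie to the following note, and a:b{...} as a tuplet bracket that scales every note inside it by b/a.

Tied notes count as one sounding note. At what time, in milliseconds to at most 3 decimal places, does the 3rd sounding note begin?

1. 0.0ms @ 0 + 327.869ms (1)
2. 327.869ms @ 1 + 327.869ms (1)
3. 655.738ms @ 2 + 327.869ms (1)

note 3 onset = 2b = 655.738ms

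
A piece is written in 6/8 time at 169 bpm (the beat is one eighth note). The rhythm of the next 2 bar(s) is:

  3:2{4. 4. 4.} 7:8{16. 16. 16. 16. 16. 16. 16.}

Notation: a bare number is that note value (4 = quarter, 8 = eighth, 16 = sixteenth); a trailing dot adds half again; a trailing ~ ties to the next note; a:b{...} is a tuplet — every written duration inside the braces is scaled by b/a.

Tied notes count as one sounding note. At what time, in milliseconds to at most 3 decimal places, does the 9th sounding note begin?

1. 0.0ms @ 0 + 710.059ms (2)
2. 710.059ms @ 2 + 710.059ms (2)
3. 1420.118ms @ 4 + 710.059ms (2)
4. 2130.178ms @ 6 + 304.311ms (6/7)
5. 2434.489ms @ 48/7 + 304.311ms (6/7)
6. 2738.8ms @ 54/7 + 304.311ms (6/7)
7. 3043.111ms @ 60/7 + 304.311ms (6/7)
8. 3347.422ms @ 66/7 + 304.311ms (6/7)
9. 3651.733ms @ 72/7 + 304.311ms (6/7)
10. 3956.044ms @ 78/7 + 304.311ms (6/7)

note 9 onset = 72/7b = 3651.733ms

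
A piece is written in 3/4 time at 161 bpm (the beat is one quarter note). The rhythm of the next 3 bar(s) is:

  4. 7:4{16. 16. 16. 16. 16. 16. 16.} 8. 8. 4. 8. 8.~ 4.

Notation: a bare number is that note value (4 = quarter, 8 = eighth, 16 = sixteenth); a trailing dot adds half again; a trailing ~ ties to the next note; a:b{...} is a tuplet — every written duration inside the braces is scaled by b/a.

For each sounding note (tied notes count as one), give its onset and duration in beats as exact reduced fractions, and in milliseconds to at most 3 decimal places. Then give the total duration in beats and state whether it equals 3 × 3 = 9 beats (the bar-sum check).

1) 0.0ms=0b +559.006ms=3/2b
2) 559.006ms=3/2b +79.858ms=3/14b
3) 638.864ms=12/7b +79.858ms=3/14b
4) 718.722ms=27/14b +79.858ms=3/14b
5) 798.58ms=15/7b +79.858ms=3/14b
6) 878.438ms=33/14b +79.858ms=3/14b
7) 958.296ms=18/7b +79.858ms=3/14b
8) 1038.154ms=39/14b +79.858ms=3/14b
9) 1118.012ms=3b +279.503ms=3/4b
10) 1397.516ms=15/4b +279.503ms=3/4b
11) 1677.019ms=9/2b +559.006ms=3/2b
12) 2236.025ms=6b +279.503ms=3/4b
13) 2515.528ms=27/4b +838.509ms=9/4b
Σ=9b of 9 (161bpm 3/4) — PASS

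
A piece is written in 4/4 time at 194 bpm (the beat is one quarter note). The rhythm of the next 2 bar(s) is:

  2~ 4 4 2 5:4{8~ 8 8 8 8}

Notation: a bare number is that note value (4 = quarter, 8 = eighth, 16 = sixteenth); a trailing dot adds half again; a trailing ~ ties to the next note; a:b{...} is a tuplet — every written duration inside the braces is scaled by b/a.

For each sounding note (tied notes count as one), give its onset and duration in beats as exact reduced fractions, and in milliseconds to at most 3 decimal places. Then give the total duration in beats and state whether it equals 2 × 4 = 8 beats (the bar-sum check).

1) 0.0ms=0b +927.835ms=3b
2) 927.835ms=3b +309.278ms=1b
3) 1237.113ms=4b +618.557ms=2b
4) 1855.67ms=6b +247.423ms=4/5b
5) 2103.093ms=34/5b +123.711ms=2/5b
6) 2226.804ms=36/5b +123.711ms=2/5b
7) 2350.515ms=38/5b +123.711ms=2/5b
Σ=8b of 8 (194bpm 4/4) — PASS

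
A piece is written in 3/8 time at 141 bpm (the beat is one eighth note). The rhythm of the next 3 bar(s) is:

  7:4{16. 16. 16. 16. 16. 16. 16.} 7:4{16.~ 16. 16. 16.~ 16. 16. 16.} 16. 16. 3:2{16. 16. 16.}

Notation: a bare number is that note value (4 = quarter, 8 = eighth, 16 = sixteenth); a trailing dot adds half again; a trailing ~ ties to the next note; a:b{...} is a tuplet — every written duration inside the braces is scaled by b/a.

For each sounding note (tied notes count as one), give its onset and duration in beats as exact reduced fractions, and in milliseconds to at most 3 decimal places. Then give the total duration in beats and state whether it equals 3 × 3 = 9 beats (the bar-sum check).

1) 0.0ms=0b +182.371ms=3/7b
2) 182.371ms=3/7b +182.371ms=3/7b
3) 364.742ms=6/7b +182.371ms=3/7b
4) 547.112ms=9/7b +182.371ms=3/7b
5) 729.483ms=12/7b +182.371ms=3/7b
6) 911.854ms=15/7b +182.371ms=3/7b
7) 1094.225ms=18/7b +182.371ms=3/7b
8) 1276.596ms=3b +364.742ms=6/7b
9) 1641.337ms=27/7b +182.371ms=3/7b
10) 1823.708ms=30/7b +364.742ms=6/7b
11) 2188.45ms=36/7b +182.371ms=3/7b
12) 2370.821ms=39/7b +182.371ms=3/7b
13) 2553.191ms=6b +319.149ms=3/4b
14) 2872.34ms=27/4b +319.149ms=3/4b
15) 3191.489ms=15/2b +212.766ms=1/2b
16) 3404.255ms=8b +212.766ms=1/2b
17) 3617.021ms=17/2b +212.766ms=1/2b
Σ=9b of 9 (141bpm 3/8) — PASS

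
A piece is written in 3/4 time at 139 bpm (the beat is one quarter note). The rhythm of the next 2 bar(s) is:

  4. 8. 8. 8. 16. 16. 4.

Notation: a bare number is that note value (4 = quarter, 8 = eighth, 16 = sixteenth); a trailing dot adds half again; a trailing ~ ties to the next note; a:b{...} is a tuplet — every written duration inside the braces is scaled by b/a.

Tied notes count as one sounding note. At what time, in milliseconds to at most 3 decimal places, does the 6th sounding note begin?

note 6 onset = 33/8b = 1780.576ms

1. 0.0ms @ 0 + 647.482ms (3/2)
2. 647.482ms @ 3/2 + 323.741ms (3/4)
3. 971.223ms @ 9/4 + 323.741ms (3/4)
4. 1294.964ms @ 3 + 323.741ms (3/4)
5. 1618.705ms @ 15/4 + 161.871ms (3/8)
6. 1780.576ms @ 33/8 + 161.871ms (3/8)
7. 1942.446ms @ 9/2 + 647.482ms (3/2)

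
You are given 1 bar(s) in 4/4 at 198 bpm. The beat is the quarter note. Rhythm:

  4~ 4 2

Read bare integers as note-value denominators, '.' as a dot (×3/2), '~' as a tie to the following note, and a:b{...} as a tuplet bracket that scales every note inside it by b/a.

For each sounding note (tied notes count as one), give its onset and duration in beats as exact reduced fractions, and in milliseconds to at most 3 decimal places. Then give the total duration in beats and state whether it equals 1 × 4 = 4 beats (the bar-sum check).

1) 0.0ms=0b +606.061ms=2b
2) 606.061ms=2b +606.061ms=2b
Σ=4b of 4 (198bpm 4/4) — PASS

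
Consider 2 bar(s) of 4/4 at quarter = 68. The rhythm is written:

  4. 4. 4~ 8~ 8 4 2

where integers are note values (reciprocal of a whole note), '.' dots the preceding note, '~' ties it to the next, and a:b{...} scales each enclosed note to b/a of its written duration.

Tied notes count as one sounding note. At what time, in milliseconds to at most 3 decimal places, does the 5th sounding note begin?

1. 0.0ms @ 0 + 1323.529ms (3/2)
2. 1323.529ms @ 3/2 + 1323.529ms (3/2)
3. 2647.059ms @ 3 + 1764.706ms (2)
4. 4411.765ms @ 5 + 882.353ms (1)
5. 5294.118ms @ 6 + 1764.706ms (2)

note 5 onset = 6b = 5294.118ms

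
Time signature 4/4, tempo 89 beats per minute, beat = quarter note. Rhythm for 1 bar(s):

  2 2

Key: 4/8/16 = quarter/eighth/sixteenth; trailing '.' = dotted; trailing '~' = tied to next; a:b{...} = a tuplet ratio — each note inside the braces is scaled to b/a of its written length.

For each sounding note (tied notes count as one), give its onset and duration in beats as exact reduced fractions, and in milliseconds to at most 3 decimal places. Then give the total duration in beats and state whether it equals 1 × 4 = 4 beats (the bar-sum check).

1) 0.0ms=0b +1348.315ms=2b
2) 1348.315ms=2b +1348.315ms=2b
Σ=4b of 4 (89bpm 4/4) — PASS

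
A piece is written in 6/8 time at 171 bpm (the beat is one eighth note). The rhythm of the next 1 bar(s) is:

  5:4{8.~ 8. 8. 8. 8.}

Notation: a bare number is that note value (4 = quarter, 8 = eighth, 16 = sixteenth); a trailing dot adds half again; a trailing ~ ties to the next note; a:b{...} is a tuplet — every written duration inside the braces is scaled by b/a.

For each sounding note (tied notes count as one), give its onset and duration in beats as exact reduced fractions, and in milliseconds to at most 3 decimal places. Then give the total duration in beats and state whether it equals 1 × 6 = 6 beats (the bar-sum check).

1) 0.0ms=0b +842.105ms=12/5b
2) 842.105ms=12/5b +421.053ms=6/5b
3) 1263.158ms=18/5b +421.053ms=6/5b
4) 1684.211ms=24/5b +421.053ms=6/5b
Σ=6b of 6 (171bpm 6/8) — PASS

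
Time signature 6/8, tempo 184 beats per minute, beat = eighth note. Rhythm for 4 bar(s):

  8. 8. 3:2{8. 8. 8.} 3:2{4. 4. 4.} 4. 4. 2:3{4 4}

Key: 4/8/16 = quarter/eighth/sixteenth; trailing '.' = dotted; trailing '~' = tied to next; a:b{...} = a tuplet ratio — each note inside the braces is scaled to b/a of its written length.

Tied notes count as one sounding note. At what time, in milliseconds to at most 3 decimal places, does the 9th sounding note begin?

note 9 onset = 12b = 3913.043ms

1. 0.0ms @ 0 + 489.13ms (3/2)
2. 489.13ms @ 3/2 + 489.13ms (3/2)
3. 978.261ms @ 3 + 326.087ms (1)
4. 1304.348ms @ 4 + 326.087ms (1)
5. 1630.435ms @ 5 + 326.087ms (1)
6. 1956.522ms @ 6 + 652.174ms (2)
7. 2608.696ms @ 8 + 652.174ms (2)
8. 3260.87ms @ 10 + 652.174ms (2)
9. 3913.043ms @ 12 + 978.261ms (3)
10. 4891.304ms @ 15 + 978.261ms (3)
11. 5869.565ms @ 18 + 978.261ms (3)
12. 6847.826ms @ 21 + 978.261ms (3)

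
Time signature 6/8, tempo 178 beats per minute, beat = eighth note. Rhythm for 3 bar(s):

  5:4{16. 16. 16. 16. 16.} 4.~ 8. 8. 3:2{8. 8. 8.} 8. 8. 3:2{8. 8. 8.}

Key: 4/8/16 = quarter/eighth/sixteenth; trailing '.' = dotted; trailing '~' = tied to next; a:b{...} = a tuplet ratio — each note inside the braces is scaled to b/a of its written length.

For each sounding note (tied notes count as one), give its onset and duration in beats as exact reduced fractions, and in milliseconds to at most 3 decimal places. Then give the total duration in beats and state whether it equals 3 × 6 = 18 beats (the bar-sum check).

1) 0.0ms=0b +202.247ms=3/5b
2) 202.247ms=3/5b +202.247ms=3/5b
3) 404.494ms=6/5b +202.247ms=3/5b
4) 606.742ms=9/5b +202.247ms=3/5b
5) 808.989ms=12/5b +202.247ms=3/5b
6) 1011.236ms=3b +1516.854ms=9/2b
7) 2528.09ms=15/2b +505.618ms=3/2b
8) 3033.708ms=9b +337.079ms=1b
9) 3370.787ms=10b +337.079ms=1b
10) 3707.865ms=11b +337.079ms=1b
11) 4044.944ms=12b +505.618ms=3/2b
12) 4550.562ms=27/2b +505.618ms=3/2b
13) 5056.18ms=15b +337.079ms=1b
14) 5393.258ms=16b +337.079ms=1b
15) 5730.337ms=17b +337.079ms=1b
Σ=18b of 18 (178bpm 6/8) — PASS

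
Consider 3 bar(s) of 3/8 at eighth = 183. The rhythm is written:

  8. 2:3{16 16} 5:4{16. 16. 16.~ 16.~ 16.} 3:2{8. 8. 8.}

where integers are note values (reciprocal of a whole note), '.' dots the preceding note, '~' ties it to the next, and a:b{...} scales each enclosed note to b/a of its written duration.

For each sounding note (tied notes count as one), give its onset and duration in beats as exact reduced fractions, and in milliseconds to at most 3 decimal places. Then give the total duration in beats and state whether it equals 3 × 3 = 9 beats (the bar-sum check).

1) 0.0ms=0b +491.803ms=3/2b
2) 491.803ms=3/2b +245.902ms=3/4b
3) 737.705ms=9/4b +245.902ms=3/4b
4) 983.607ms=3b +196.721ms=3/5b
5) 1180.328ms=18/5b +196.721ms=3/5b
6) 1377.049ms=21/5b +590.164ms=9/5b
7) 1967.213ms=6b +327.869ms=1b
8) 2295.082ms=7b +327.869ms=1b
9) 2622.951ms=8b +327.869ms=1b
Σ=9b of 9 (183bpm 3/8) — PASS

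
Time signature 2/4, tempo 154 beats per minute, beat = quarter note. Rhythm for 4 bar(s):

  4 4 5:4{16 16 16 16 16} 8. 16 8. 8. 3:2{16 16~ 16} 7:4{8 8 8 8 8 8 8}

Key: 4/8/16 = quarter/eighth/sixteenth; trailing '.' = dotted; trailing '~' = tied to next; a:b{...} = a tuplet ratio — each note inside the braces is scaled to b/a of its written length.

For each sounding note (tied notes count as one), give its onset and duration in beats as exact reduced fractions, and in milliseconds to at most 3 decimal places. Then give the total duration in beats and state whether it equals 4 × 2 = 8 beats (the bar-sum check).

1) 0.0ms=0b +389.61ms=1b
2) 389.61ms=1b +389.61ms=1b
3) 779.221ms=2b +77.922ms=1/5b
4) 857.143ms=11/5b +77.922ms=1/5b
5) 935.065ms=12/5b +77.922ms=1/5b
6) 1012.987ms=13/5b +77.922ms=1/5b
7) 1090.909ms=14/5b +77.922ms=1/5b
8) 1168.831ms=3b +292.208ms=3/4b
9) 1461.039ms=15/4b +97.403ms=1/4b
10) 1558.442ms=4b +292.208ms=3/4b
11) 1850.649ms=19/4b +292.208ms=3/4b
12) 2142.857ms=11/2b +64.935ms=1/6b
13) 2207.792ms=17/3b +129.87ms=1/3b
14) 2337.662ms=6b +111.317ms=2/7b
15) 2448.98ms=44/7b +111.317ms=2/7b
16) 2560.297ms=46/7b +111.317ms=2/7b
17) 2671.614ms=48/7b +111.317ms=2/7b
18) 2782.931ms=50/7b +111.317ms=2/7b
19) 2894.249ms=52/7b +111.317ms=2/7b
20) 3005.566ms=54/7b +111.317ms=2/7b
Σ=8b of 8 (154bpm 2/4) — PASS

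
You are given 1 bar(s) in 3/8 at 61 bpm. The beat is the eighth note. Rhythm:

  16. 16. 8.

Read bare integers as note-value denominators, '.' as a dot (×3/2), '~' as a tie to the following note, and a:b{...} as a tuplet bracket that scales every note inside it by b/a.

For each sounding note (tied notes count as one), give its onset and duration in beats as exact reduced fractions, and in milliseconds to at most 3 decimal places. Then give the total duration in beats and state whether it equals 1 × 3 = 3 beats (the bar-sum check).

1) 0.0ms=0b +737.705ms=3/4b
2) 737.705ms=3/4b +737.705ms=3/4b
3) 1475.41ms=3/2b +1475.41ms=3/2b
Σ=3b of 3 (61bpm 3/8) — PASS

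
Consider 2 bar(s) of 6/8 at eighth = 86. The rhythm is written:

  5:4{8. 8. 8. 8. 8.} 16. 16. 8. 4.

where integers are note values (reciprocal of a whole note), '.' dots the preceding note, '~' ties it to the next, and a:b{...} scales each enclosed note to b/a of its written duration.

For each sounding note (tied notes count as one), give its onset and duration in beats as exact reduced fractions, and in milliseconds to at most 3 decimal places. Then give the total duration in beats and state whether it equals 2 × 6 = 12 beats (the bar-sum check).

1) 0.0ms=0b +837.209ms=6/5b
2) 837.209ms=6/5b +837.209ms=6/5b
3) 1674.419ms=12/5b +837.209ms=6/5b
4) 2511.628ms=18/5b +837.209ms=6/5b
5) 3348.837ms=24/5b +837.209ms=6/5b
6) 4186.047ms=6b +523.256ms=3/4b
7) 4709.302ms=27/4b +523.256ms=3/4b
8) 5232.558ms=15/2b +1046.512ms=3/2b
9) 6279.07ms=9b +2093.023ms=3b
Σ=12b of 12 (86bpm 6/8) — PASS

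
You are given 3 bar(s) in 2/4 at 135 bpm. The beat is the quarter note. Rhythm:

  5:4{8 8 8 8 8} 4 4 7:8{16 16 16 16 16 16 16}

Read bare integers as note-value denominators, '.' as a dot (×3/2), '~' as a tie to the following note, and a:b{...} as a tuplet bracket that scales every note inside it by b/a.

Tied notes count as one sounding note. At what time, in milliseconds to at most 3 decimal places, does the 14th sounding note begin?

note 14 onset = 40/7b = 2539.683ms

1. 0.0ms @ 0 + 177.778ms (2/5)
2. 177.778ms @ 2/5 + 177.778ms (2/5)
3. 355.556ms @ 4/5 + 177.778ms (2/5)
4. 533.333ms @ 6/5 + 177.778ms (2/5)
5. 711.111ms @ 8/5 + 177.778ms (2/5)
6. 888.889ms @ 2 + 444.444ms (1)
7. 1333.333ms @ 3 + 444.444ms (1)
8. 1777.778ms @ 4 + 126.984ms (2/7)
9. 1904.762ms @ 30/7 + 126.984ms (2/7)
10. 2031.746ms @ 32/7 + 126.984ms (2/7)
11. 2158.73ms @ 34/7 + 126.984ms (2/7)
12. 2285.714ms @ 36/7 + 126.984ms (2/7)
13. 2412.698ms @ 38/7 + 126.984ms (2/7)
14. 2539.683ms @ 40/7 + 126.984ms (2/7)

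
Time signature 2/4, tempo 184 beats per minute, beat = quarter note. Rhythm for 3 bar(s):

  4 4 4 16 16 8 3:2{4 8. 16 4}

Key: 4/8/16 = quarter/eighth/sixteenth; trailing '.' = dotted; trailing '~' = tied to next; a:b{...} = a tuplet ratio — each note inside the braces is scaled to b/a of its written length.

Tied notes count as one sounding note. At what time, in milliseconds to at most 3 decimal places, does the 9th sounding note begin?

note 9 onset = 31/6b = 1684.783ms

1. 0.0ms @ 0 + 326.087ms (1)
2. 326.087ms @ 1 + 326.087ms (1)
3. 652.174ms @ 2 + 326.087ms (1)
4. 978.261ms @ 3 + 81.522ms (1/4)
5. 1059.783ms @ 13/4 + 81.522ms (1/4)
6. 1141.304ms @ 7/2 + 163.043ms (1/2)
7. 1304.348ms @ 4 + 217.391ms (2/3)
8. 1521.739ms @ 14/3 + 163.043ms (1/2)
9. 1684.783ms @ 31/6 + 54.348ms (1/6)
10. 1739.13ms @ 16/3 + 217.391ms (2/3)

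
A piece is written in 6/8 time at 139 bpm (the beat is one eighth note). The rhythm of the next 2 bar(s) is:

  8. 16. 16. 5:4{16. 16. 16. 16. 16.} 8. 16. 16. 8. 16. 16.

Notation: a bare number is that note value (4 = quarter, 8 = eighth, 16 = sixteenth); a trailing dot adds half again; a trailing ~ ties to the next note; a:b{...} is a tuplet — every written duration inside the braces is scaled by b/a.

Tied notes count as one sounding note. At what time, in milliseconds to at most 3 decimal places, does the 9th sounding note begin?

1. 0.0ms @ 0 + 647.482ms (3/2)
2. 647.482ms @ 3/2 + 323.741ms (3/4)
3. 971.223ms @ 9/4 + 323.741ms (3/4)
4. 1294.964ms @ 3 + 258.993ms (3/5)
5. 1553.957ms @ 18/5 + 258.993ms (3/5)
6. 1812.95ms @ 21/5 + 258.993ms (3/5)
7. 2071.942ms @ 24/5 + 258.993ms (3/5)
8. 2330.935ms @ 27/5 + 258.993ms (3/5)
9. 2589.928ms @ 6 + 647.482ms (3/2)
10. 3237.41ms @ 15/2 + 323.741ms (3/4)
11. 3561.151ms @ 33/4 + 323.741ms (3/4)
12. 3884.892ms @ 9 + 647.482ms (3/2)
13. 4532.374ms @ 21/2 + 323.741ms (3/4)
14. 4856.115ms @ 45/4 + 323.741ms (3/4)

note 9 onset = 6b = 2589.928ms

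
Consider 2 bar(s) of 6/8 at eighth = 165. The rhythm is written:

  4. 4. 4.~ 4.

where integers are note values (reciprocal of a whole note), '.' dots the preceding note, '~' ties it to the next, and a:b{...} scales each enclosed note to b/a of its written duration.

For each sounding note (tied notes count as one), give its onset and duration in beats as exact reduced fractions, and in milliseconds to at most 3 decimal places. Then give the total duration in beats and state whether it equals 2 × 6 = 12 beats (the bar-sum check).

1) 0.0ms=0b +1090.909ms=3b
2) 1090.909ms=3b +1090.909ms=3b
3) 2181.818ms=6b +2181.818ms=6b
Σ=12b of 12 (165bpm 6/8) — PASS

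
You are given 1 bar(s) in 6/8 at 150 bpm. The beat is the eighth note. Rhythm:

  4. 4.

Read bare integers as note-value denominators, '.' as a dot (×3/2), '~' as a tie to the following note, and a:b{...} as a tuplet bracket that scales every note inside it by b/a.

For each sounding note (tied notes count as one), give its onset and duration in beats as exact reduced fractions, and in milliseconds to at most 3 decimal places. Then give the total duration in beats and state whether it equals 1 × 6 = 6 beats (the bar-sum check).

1) 0.0ms=0b +1200.0ms=3b
2) 1200.0ms=3b +1200.0ms=3b
Σ=6b of 6 (150bpm 6/8) — PASS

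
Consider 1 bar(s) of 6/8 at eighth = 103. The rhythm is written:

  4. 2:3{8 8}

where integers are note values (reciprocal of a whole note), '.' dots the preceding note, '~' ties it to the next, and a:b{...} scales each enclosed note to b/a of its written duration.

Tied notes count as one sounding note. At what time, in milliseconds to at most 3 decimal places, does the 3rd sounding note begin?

note 3 onset = 9/2b = 2621.359ms

1. 0.0ms @ 0 + 1747.573ms (3)
2. 1747.573ms @ 3 + 873.786ms (3/2)
3. 2621.359ms @ 9/2 + 873.786ms (3/2)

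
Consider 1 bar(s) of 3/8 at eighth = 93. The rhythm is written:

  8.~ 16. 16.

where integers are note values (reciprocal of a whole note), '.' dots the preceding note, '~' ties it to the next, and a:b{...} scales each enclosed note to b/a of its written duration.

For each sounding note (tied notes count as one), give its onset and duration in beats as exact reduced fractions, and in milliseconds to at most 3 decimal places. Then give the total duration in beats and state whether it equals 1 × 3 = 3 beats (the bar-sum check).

1) 0.0ms=0b +1451.613ms=9/4b
2) 1451.613ms=9/4b +483.871ms=3/4b
Σ=3b of 3 (93bpm 3/8) — PASS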